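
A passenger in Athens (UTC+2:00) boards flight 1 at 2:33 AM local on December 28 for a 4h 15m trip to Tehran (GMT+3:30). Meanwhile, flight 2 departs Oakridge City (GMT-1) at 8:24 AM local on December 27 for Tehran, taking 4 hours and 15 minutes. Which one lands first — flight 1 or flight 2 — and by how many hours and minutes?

the second, by 15 hours 9 minutes

Flight 1 in UTC: 2:33 AM − 2:00 = 12:33 AM on Dec 28.
+4 hours and 15 minutes → arrive 4:48 AM UTC on Dec 28.
Flight 2 in UTC: 8:24 AM + 1:00 = 9:24 AM on Dec 27.
+4 hours 15 minutes → arrive 1:39 PM UTC on Dec 27.
Flight 2 lands earlier by 15 hours 9 minutes.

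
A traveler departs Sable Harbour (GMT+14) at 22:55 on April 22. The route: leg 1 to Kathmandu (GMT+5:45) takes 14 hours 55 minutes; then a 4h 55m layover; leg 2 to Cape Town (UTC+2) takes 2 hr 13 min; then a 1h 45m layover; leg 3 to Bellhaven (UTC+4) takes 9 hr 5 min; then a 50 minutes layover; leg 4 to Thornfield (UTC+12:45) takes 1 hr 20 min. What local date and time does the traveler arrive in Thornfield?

08:43 on April 24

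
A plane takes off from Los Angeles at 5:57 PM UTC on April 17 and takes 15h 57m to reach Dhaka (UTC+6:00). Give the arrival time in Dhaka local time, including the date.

3:54 PM on April 18

Departure is given in UTC: 5:57 PM on Apr 17.
Add 15 hours and 57 minutes → 9:54 AM UTC (Apr 18).
Dhaka is UTC+6:00: 9:54 AM + 6:00 = 3:54 PM on Apr 18.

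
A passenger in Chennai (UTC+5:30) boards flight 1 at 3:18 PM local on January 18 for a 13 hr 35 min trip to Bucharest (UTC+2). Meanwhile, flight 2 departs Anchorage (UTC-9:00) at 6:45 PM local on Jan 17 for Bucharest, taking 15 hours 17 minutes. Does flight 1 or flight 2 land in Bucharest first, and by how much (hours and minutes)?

the second, by 4 hours 21 minutes

Flight 1 in UTC: 3:18 PM − 5:30 = 9:48 AM on Jan 18.
+13 hours 35 minutes → arrive 11:23 PM UTC on Jan 18.
Flight 2 in UTC: 6:45 PM + 9:00 = 3:45 AM on Jan 18.
+15 hours 17 minutes → arrive 7:02 PM UTC on Jan 18.
Flight 2 lands earlier by 4 hours 21 minutes.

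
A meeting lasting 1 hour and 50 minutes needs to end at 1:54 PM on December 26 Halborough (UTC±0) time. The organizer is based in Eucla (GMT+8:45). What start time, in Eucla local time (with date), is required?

Target end time is already UTC: 1:54 PM on Dec 26.
Subtract 1 hour 50 minutes → start 12:04 PM UTC on Dec 26.
Eucla is UTC+8:45: 12:04 PM + 8:45 = 8:49 PM on Dec 26.

8:49 PM on December 26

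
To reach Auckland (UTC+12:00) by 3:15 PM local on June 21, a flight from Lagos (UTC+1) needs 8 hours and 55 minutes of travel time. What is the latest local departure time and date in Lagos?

Target arrival in UTC: 3:15 PM − 12:00 = 3:15 AM on Jun 21.
Subtract 8 hours and 55 minutes → departure 6:20 PM UTC on Jun 20.
Lagos is UTC+1:00: 6:20 PM + 1:00 = 7:20 PM on Jun 20.

7:20 PM on June 20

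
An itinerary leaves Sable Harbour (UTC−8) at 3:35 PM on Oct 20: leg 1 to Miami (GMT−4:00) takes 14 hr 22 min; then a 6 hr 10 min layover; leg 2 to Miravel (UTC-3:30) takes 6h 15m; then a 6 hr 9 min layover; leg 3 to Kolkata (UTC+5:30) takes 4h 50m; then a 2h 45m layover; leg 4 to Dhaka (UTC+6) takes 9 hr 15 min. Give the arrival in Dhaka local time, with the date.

Convert departure to UTC: 3:35 PM + 8:00 = 11:35 PM UTC on Oct 20.
Add 14 hours 22 minutes leg 1 → 1:57 PM UTC (Oct 21).
Add 6 hours 10 minutes layover in Miami → 8:07 PM UTC.
Add 6 hours 15 minutes leg 2 → 2:22 AM UTC (Oct 22).
Add 6 hours and 9 minutes layover in Miravel → 8:31 AM UTC.
Add 4 hours 50 minutes leg 3 → 1:21 PM UTC.
Add 2 hours 45 minutes layover in Kolkata → 4:06 PM UTC.
Add 9 hours and 15 minutes leg 4 → 1:21 AM UTC (Oct 23).
Dhaka is UTC+6:00, so local arrival = 1:21 AM + 6:00 = 7:21 AM on Oct 23.

7:21 AM on Oct 23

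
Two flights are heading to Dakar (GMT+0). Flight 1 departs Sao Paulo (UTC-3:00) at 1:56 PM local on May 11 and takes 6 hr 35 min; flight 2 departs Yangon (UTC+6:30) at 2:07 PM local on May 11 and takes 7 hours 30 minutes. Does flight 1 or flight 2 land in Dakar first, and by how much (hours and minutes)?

Flight 1 in UTC: 1:56 PM + 3:00 = 4:56 PM on May 11.
+6 hours and 35 minutes → arrive 11:31 PM UTC on May 11.
Flight 2 in UTC: 2:07 PM − 6:30 = 7:37 AM on May 11.
+7 hours and 30 minutes → arrive 3:07 PM UTC on May 11.
Flight 2 lands earlier by 8 hours 24 minutes.

the second, by 8 hours 24 minutes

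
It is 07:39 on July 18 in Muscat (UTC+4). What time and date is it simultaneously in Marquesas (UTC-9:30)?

In UTC: 07:39 − 4:00 = 03:39 on Jul 18.
Marquesas is UTC−9:30: 03:39 − 9:30 = 18:09 on Jul 17.

18:09 on July 17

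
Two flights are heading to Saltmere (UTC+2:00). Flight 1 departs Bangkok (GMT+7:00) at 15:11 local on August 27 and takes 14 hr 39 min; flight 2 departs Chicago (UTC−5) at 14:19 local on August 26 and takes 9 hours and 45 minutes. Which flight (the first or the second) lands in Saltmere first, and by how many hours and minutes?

the second, by 17 hours 46 minutes

Flight 1 in UTC: 15:11 − 7:00 = 08:11 on Aug 27.
+14 hours 39 minutes → arrive 22:50 UTC on Aug 27.
Flight 2 in UTC: 14:19 + 5:00 = 19:19 on Aug 26.
+9 hours 45 minutes → arrive 05:04 UTC on Aug 27.
Flight 2 lands earlier by 17 hours 46 minutes.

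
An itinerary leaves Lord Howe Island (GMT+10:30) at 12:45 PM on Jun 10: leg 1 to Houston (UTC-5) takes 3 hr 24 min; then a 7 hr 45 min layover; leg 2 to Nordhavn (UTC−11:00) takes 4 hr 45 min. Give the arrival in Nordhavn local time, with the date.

Convert departure to UTC: 12:45 PM − 10:30 = 2:15 AM UTC on Jun 10.
Add 3 hours 24 minutes leg 1 → 5:39 AM UTC.
Add 7 hours and 45 minutes layover in Houston → 1:24 PM UTC.
Add 4 hours 45 minutes leg 2 → 6:09 PM UTC.
Nordhavn is UTC−11:00, so local arrival = 6:09 PM − 11:00 = 7:09 AM on Jun 10.

7:09 AM on June 10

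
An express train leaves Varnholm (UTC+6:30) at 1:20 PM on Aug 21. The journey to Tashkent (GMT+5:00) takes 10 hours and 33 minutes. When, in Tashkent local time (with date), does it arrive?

10:23 PM on August 21

Convert departure to UTC: 1:20 PM − 6:30 = 6:50 AM UTC on Aug 21.
Add 10 hours and 33 minutes travel time → 5:23 PM UTC.
Tashkent is UTC+5:00, so local arrival = 5:23 PM + 5:00 = 10:23 PM on Aug 21.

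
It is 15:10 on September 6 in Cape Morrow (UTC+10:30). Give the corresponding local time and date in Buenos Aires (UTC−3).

Buenos Aires is 13:30 behind Cape Morrow.
Shift by the zone difference: 15:10 − 13:30 = 01:40 on Sep 6 in Buenos Aires.

01:40 on September 6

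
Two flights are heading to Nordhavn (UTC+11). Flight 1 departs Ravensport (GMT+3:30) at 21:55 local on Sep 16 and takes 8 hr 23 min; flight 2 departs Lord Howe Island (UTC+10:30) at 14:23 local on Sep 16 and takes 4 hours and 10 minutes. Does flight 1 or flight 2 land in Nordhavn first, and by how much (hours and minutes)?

the second, by 18 hours 45 minutes

Flight 1 in UTC: 21:55 − 3:30 = 18:25 on Sep 16.
+8 hours and 23 minutes → arrive 02:48 UTC on Sep 17.
Flight 2 in UTC: 14:23 − 10:30 = 03:53 on Sep 16.
+4 hours 10 minutes → arrive 08:03 UTC on Sep 16.
Flight 2 lands earlier by 18 hours 45 minutes.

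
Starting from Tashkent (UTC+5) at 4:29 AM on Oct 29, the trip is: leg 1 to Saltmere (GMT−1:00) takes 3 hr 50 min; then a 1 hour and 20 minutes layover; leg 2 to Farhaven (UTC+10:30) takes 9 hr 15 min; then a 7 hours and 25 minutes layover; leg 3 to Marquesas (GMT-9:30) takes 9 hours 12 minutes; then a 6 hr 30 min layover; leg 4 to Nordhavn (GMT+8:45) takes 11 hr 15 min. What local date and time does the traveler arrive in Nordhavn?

9:01 AM on Oct 31

Convert departure to UTC: 4:29 AM − 5:00 = 11:29 PM UTC on Oct 28.
Add 3 hours 50 minutes leg 1 → 3:19 AM UTC (Oct 29).
Add 1 hour and 20 minutes layover in Saltmere → 4:39 AM UTC.
Add 9 hours 15 minutes leg 2 → 1:54 PM UTC.
Add 7 hours and 25 minutes layover in Farhaven → 9:19 PM UTC.
Add 9 hours and 12 minutes leg 3 → 6:31 AM UTC (Oct 30).
Add 6 hours and 30 minutes layover in Marquesas → 1:01 PM UTC.
Add 11 hours and 15 minutes leg 4 → 12:16 AM UTC (Oct 31).
Nordhavn is UTC+8:45, so local arrival = 12:16 AM + 8:45 = 9:01 AM on Oct 31.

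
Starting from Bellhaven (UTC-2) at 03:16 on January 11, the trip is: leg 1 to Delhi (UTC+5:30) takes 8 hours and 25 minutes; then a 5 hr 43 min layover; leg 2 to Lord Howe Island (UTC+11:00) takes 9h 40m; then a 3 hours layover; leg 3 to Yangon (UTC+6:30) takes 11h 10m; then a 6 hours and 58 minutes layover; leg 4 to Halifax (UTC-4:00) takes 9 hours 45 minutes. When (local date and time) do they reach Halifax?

07:57 on Jan 13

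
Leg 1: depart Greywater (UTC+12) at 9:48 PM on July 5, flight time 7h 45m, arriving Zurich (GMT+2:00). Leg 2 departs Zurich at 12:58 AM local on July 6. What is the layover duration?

Convert departure to UTC: 9:48 PM − 12:00 = 9:48 AM UTC on Jul 5.
Add 7 hours and 45 minutes flight time → 5:33 PM UTC.
Zurich is UTC+2:00, so local arrival = 5:33 PM + 2:00 = 7:33 PM on Jul 5.
Layover = 12:58 AM − 7:33 PM (+1 day) = 5 hours 25 minutes.

5 hours 25 minutes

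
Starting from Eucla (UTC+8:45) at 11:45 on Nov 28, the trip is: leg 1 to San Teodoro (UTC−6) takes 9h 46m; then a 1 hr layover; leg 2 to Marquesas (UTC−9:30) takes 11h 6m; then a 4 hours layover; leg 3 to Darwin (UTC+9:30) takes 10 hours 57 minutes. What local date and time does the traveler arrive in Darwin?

Convert departure to UTC: 11:45 − 8:45 = 03:00 UTC on Nov 28.
Add 9 hours 46 minutes leg 1 → 12:46 UTC.
Add 1 hour layover in San Teodoro → 13:46 UTC.
Add 11 hours 6 minutes leg 2 → 00:52 UTC (Nov 29).
Add 4 hours layover in Marquesas → 04:52 UTC.
Add 10 hours and 57 minutes leg 3 → 15:49 UTC.
Darwin is UTC+9:30, so local arrival = 15:49 + 9:30 = 01:19 on Nov 30.

01:19 on Nov 30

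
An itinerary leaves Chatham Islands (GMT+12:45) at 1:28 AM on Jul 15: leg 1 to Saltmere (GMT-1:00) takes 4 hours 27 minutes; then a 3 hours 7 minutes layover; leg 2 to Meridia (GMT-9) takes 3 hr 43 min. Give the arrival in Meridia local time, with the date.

Convert departure to UTC: 1:28 AM − 12:45 = 12:43 PM UTC on Jul 14.
Add 4 hours and 27 minutes leg 1 → 5:10 PM UTC.
Add 3 hours and 7 minutes layover in Saltmere → 8:17 PM UTC.
Add 3 hours and 43 minutes leg 2 → 12:00 AM UTC (Jul 15).
Meridia is UTC−9:00, so local arrival = 12:00 AM − 9:00 = 3:00 PM on Jul 14.

3:00 PM on July 14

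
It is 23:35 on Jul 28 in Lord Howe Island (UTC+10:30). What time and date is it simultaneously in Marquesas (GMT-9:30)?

03:35 on July 28

In UTC: 23:35 − 10:30 = 13:05 on Jul 28.
Marquesas is UTC−9:30: 13:05 − 9:30 = 03:35 on Jul 28.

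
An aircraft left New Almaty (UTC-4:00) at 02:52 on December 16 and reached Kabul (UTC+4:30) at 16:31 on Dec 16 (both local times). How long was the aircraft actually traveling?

Departure in UTC: 02:52 + 4:00 = 06:52 on Dec 16.
Arrival in UTC: 16:31 − 4:30 = 12:01 on Dec 16.
Elapsed = 12:01 − 06:52 = 5 hours 9 minutes.

5 hours 9 minutes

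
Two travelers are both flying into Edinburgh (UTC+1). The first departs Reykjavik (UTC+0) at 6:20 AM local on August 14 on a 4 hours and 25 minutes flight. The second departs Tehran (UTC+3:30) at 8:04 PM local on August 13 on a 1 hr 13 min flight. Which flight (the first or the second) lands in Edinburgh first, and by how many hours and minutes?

Flight 1 departs at 6:20 AM UTC (Aug 14).
+4 hours and 25 minutes → arrive 10:45 AM UTC on Aug 14.
Flight 2 in UTC: 8:04 PM − 3:30 = 4:34 PM on Aug 13.
+1 hour 13 minutes → arrive 5:47 PM UTC on Aug 13.
Flight 2 lands earlier by 16 hours 58 minutes.

the second, by 16 hours 58 minutes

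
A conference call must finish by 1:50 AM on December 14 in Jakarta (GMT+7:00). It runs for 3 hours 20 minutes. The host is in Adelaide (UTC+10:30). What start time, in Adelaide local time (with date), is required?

Target end time in UTC: 1:50 AM − 7:00 = 6:50 PM on Dec 13.
Subtract 3 hours and 20 minutes → start 3:30 PM UTC on Dec 13.
Adelaide is UTC+10:30: 3:30 PM + 10:30 = 2:00 AM on Dec 14.

2:00 AM on Dec 14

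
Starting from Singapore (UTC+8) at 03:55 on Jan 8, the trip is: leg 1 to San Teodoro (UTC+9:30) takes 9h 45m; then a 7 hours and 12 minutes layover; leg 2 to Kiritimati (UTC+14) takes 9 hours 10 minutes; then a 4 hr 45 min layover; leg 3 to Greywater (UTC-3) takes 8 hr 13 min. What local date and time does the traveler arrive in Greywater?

Convert departure to UTC: 03:55 − 8:00 = 19:55 UTC on Jan 7.
Add 9 hours 45 minutes leg 1 → 05:40 UTC (Jan 8).
Add 7 hours and 12 minutes layover in San Teodoro → 12:52 UTC.
Add 9 hours 10 minutes leg 2 → 22:02 UTC.
Add 4 hours and 45 minutes layover in Kiritimati → 02:47 UTC (Jan 9).
Add 8 hours 13 minutes leg 3 → 11:00 UTC.
Greywater is UTC−3:00, so local arrival = 11:00 − 3:00 = 08:00 on Jan 9.

08:00 on January 9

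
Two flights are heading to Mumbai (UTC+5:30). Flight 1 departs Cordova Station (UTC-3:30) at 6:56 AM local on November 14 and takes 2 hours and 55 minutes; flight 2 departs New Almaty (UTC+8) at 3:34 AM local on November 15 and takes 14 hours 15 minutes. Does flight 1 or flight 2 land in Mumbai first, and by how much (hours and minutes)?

the first, by 20 hours 28 minutes

Flight 1 in UTC: 6:56 AM + 3:30 = 10:26 AM on Nov 14.
+2 hours and 55 minutes → arrive 1:21 PM UTC on Nov 14.
Flight 2 in UTC: 3:34 AM − 8:00 = 7:34 PM on Nov 14.
+14 hours and 15 minutes → arrive 9:49 AM UTC on Nov 15.
Flight 1 lands earlier by 20 hours 28 minutes.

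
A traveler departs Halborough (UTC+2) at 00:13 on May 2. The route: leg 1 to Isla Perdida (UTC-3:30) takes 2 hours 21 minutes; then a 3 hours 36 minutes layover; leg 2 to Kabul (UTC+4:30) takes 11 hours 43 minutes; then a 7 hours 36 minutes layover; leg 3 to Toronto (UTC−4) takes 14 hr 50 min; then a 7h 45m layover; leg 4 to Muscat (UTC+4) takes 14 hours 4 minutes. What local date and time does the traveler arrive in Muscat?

16:08 on May 4

Convert departure to UTC: 00:13 − 2:00 = 22:13 UTC on May 1.
Add 2 hours and 21 minutes leg 1 → 00:34 UTC (May 2).
Add 3 hours and 36 minutes layover in Isla Perdida → 04:10 UTC.
Add 11 hours 43 minutes leg 2 → 15:53 UTC.
Add 7 hours 36 minutes layover in Kabul → 23:29 UTC.
Add 14 hours 50 minutes leg 3 → 14:19 UTC (May 3).
Add 7 hours and 45 minutes layover in Toronto → 22:04 UTC.
Add 14 hours 4 minutes leg 4 → 12:08 UTC (May 4).
Muscat is UTC+4:00, so local arrival = 12:08 + 4:00 = 16:08 on May 4.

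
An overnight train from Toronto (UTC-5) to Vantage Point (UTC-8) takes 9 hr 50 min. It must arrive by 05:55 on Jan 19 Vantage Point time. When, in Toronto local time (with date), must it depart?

Target arrival in UTC: 05:55 + 8:00 = 13:55 on Jan 19.
Subtract 9 hours 50 minutes → departure 04:05 UTC on Jan 19.
Toronto is UTC−5:00: 04:05 − 5:00 = 23:05 on Jan 18.

23:05 on Jan 18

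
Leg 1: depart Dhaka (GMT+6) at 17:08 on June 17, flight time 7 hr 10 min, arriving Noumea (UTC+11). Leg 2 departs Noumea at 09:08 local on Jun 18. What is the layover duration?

3 hours 50 minutes

Convert departure to UTC: 17:08 − 6:00 = 11:08 UTC on Jun 17.
Add 7 hours and 10 minutes flight time → 18:18 UTC.
Noumea is UTC+11:00, so local arrival = 18:18 + 11:00 = 05:18 on Jun 18.
Layover = 09:08 − 05:18 = 3 hours 50 minutes.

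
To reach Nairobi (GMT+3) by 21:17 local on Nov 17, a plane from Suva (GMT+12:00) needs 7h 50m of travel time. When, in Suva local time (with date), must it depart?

Target arrival in UTC: 21:17 − 3:00 = 18:17 on Nov 17.
Subtract 7 hours and 50 minutes → departure 10:27 UTC on Nov 17.
Suva is UTC+12:00: 10:27 + 12:00 = 22:27 on Nov 17.

22:27 on November 17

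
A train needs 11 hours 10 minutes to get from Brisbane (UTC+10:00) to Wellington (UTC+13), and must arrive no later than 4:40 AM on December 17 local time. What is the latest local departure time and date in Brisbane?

Target arrival in UTC: 4:40 AM − 13:00 = 3:40 PM on Dec 16.
Subtract 11 hours and 10 minutes → departure 4:30 AM UTC on Dec 16.
Brisbane is UTC+10:00: 4:30 AM + 10:00 = 2:30 PM on Dec 16.

2:30 PM on December 16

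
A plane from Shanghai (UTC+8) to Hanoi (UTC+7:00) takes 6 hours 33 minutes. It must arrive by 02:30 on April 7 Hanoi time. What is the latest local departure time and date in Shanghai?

Target arrival in UTC: 02:30 − 7:00 = 19:30 on Apr 6.
Subtract 6 hours and 33 minutes → departure 12:57 UTC on Apr 6.
Shanghai is UTC+8:00: 12:57 + 8:00 = 20:57 on Apr 6.

20:57 on April 6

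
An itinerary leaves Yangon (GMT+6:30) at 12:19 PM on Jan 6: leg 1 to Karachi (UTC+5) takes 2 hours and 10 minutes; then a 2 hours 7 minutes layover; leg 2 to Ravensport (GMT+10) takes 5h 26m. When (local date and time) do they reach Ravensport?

Convert departure to UTC: 12:19 PM − 6:30 = 5:49 AM UTC on Jan 6.
Add 2 hours and 10 minutes leg 1 → 7:59 AM UTC.
Add 2 hours and 7 minutes layover in Karachi → 10:06 AM UTC.
Add 5 hours 26 minutes leg 2 → 3:32 PM UTC.
Ravensport is UTC+10:00, so local arrival = 3:32 PM + 10:00 = 1:32 AM on Jan 7.

1:32 AM on Jan 7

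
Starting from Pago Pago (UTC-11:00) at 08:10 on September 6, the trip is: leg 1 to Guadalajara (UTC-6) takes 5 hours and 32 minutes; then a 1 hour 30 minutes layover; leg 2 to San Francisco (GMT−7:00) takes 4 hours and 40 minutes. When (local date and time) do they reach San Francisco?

Convert departure to UTC: 08:10 + 11:00 = 19:10 UTC on Sep 6.
Add 5 hours 32 minutes leg 1 → 00:42 UTC (Sep 7).
Add 1 hour 30 minutes layover in Guadalajara → 02:12 UTC.
Add 4 hours 40 minutes leg 2 → 06:52 UTC.
San Francisco is UTC−7:00, so local arrival = 06:52 − 7:00 = 23:52 on Sep 6.

23:52 on September 6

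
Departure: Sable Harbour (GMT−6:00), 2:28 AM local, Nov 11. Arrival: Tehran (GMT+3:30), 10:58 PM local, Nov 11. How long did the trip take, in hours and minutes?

11 hours

Departure in UTC: 2:28 AM + 6:00 = 8:28 AM on Nov 11.
Arrival in UTC: 10:58 PM − 3:30 = 7:28 PM on Nov 11.
Elapsed = 7:28 PM − 8:28 AM = 11 hours.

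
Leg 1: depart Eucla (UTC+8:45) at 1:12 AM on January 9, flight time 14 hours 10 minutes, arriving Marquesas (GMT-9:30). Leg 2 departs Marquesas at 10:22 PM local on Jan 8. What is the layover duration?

1 hour 15 minutes

Convert departure to UTC: 1:12 AM − 8:45 = 4:27 PM UTC on Jan 8.
Add 14 hours and 10 minutes flight time → 6:37 AM UTC (Jan 9).
Marquesas is UTC−9:30, so local arrival = 6:37 AM − 9:30 = 9:07 PM on Jan 8.
Layover = 10:22 PM − 9:07 PM = 1 hour 15 minutes.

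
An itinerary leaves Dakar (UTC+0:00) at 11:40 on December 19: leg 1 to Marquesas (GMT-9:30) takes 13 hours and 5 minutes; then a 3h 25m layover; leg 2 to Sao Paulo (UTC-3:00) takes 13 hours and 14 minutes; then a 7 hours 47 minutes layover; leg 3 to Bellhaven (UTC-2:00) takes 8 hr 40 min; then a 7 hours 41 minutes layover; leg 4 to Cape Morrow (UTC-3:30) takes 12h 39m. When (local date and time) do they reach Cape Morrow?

02:41 on December 22

Dakar is at UTC+0, so departure is already 11:40 UTC on Dec 19.
Add 13 hours and 5 minutes leg 1 → 00:45 UTC (Dec 20).
Add 3 hours and 25 minutes layover in Marquesas → 04:10 UTC.
Add 13 hours and 14 minutes leg 2 → 17:24 UTC.
Add 7 hours 47 minutes layover in Sao Paulo → 01:11 UTC (Dec 21).
Add 8 hours and 40 minutes leg 3 → 09:51 UTC.
Add 7 hours and 41 minutes layover in Bellhaven → 17:32 UTC.
Add 12 hours and 39 minutes leg 4 → 06:11 UTC (Dec 22).
Cape Morrow is UTC−3:30, so local arrival = 06:11 − 3:30 = 02:41 on Dec 22.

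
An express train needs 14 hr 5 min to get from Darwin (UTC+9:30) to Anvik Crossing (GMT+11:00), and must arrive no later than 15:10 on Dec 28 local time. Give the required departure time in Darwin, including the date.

23:35 on December 27

Target arrival in UTC: 15:10 − 11:00 = 04:10 on Dec 28.
Subtract 14 hours and 5 minutes → departure 14:05 UTC on Dec 27.
Darwin is UTC+9:30: 14:05 + 9:30 = 23:35 on Dec 27.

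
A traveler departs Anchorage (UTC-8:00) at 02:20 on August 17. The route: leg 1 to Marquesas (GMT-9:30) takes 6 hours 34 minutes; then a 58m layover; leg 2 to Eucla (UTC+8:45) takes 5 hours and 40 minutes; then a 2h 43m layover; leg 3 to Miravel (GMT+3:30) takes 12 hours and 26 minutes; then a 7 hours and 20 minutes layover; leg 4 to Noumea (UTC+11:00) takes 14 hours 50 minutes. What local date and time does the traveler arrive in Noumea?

23:51 on August 19

Convert departure to UTC: 02:20 + 8:00 = 10:20 UTC on Aug 17.
Add 6 hours 34 minutes leg 1 → 16:54 UTC.
Add 58 minutes layover in Marquesas → 17:52 UTC.
Add 5 hours 40 minutes leg 2 → 23:32 UTC.
Add 2 hours 43 minutes layover in Eucla → 02:15 UTC (Aug 18).
Add 12 hours and 26 minutes leg 3 → 14:41 UTC.
Add 7 hours 20 minutes layover in Miravel → 22:01 UTC.
Add 14 hours and 50 minutes leg 4 → 12:51 UTC (Aug 19).
Noumea is UTC+11:00, so local arrival = 12:51 + 11:00 = 23:51 on Aug 19.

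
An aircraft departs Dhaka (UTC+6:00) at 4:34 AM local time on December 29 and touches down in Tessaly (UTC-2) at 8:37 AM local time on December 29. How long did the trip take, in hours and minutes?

Tessaly is 8:00 behind Dhaka.
Clock-face elapsed time (ignoring zones) is 4 hours 3 minutes.
Actual elapsed = 4 hours 3 minutes + 8:00 = 12 hours 3 minutes.

12 hours 3 minutes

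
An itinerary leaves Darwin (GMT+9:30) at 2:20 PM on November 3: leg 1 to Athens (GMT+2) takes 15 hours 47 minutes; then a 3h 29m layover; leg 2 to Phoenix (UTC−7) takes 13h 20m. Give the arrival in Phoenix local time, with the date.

6:26 AM on Nov 4

Convert departure to UTC: 2:20 PM − 9:30 = 4:50 AM UTC on Nov 3.
Add 15 hours and 47 minutes leg 1 → 8:37 PM UTC.
Add 3 hours and 29 minutes layover in Athens → 12:06 AM UTC (Nov 4).
Add 13 hours 20 minutes leg 2 → 1:26 PM UTC.
Phoenix is UTC−7:00, so local arrival = 1:26 PM − 7:00 = 6:26 AM on Nov 4.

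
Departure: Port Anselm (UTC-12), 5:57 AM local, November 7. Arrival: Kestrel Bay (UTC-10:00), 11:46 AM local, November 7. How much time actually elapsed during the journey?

Kestrel Bay is 2:00 ahead of Port Anselm.
Clock-face elapsed time (ignoring zones) is 5 hours 49 minutes.
Actual elapsed = 5 hours 49 minutes − 2:00 = 3 hours 49 minutes.

3 hours 49 minutes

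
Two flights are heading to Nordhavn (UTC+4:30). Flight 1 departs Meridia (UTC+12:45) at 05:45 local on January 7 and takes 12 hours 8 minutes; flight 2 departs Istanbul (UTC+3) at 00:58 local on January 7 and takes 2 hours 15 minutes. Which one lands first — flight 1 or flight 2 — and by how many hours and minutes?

the second, by 4 hours 55 minutes

Flight 1 in UTC: 05:45 − 12:45 = 17:00 on Jan 6.
+12 hours 8 minutes → arrive 05:08 UTC on Jan 7.
Flight 2 in UTC: 00:58 − 3:00 = 21:58 on Jan 6.
+2 hours 15 minutes → arrive 00:13 UTC on Jan 7.
Flight 2 lands earlier by 4 hours 55 minutes.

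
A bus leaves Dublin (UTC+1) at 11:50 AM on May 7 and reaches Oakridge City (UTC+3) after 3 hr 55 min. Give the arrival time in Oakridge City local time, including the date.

5:45 PM on May 7

Convert departure to UTC: 11:50 AM − 1:00 = 10:50 AM UTC on May 7.
Add 3 hours and 55 minutes travel time → 2:45 PM UTC.
Oakridge City is UTC+3:00, so local arrival = 2:45 PM + 3:00 = 5:45 PM on May 7.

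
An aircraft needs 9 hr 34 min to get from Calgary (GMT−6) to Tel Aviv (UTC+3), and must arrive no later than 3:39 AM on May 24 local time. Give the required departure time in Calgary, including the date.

9:05 AM on May 23

Target arrival in UTC: 3:39 AM − 3:00 = 12:39 AM on May 24.
Subtract 9 hours 34 minutes → departure 3:05 PM UTC on May 23.
Calgary is UTC−6:00: 3:05 PM − 6:00 = 9:05 AM on May 23.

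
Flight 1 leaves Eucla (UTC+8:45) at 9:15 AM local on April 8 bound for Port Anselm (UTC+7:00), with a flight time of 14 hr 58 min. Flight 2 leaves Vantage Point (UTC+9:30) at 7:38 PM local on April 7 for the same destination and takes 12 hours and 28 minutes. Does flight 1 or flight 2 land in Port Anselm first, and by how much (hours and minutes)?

Flight 1 in UTC: 9:15 AM − 8:45 = 12:30 AM on Apr 8.
+14 hours and 58 minutes → arrive 3:28 PM UTC on Apr 8.
Flight 2 in UTC: 7:38 PM − 9:30 = 10:08 AM on Apr 7.
+12 hours and 28 minutes → arrive 10:36 PM UTC on Apr 7.
Flight 2 lands earlier by 16 hours 52 minutes.

the second, by 16 hours 52 minutes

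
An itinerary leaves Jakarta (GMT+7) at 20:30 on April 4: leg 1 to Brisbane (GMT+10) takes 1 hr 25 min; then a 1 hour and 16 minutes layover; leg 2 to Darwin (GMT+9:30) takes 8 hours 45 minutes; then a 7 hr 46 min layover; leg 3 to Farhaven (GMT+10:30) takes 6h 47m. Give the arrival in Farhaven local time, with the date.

01:59 on Apr 6

Convert departure to UTC: 20:30 − 7:00 = 13:30 UTC on Apr 4.
Add 1 hour 25 minutes leg 1 → 14:55 UTC.
Add 1 hour 16 minutes layover in Brisbane → 16:11 UTC.
Add 8 hours and 45 minutes leg 2 → 00:56 UTC (Apr 5).
Add 7 hours and 46 minutes layover in Darwin → 08:42 UTC.
Add 6 hours 47 minutes leg 3 → 15:29 UTC.
Farhaven is UTC+10:30, so local arrival = 15:29 + 10:30 = 01:59 on Apr 6.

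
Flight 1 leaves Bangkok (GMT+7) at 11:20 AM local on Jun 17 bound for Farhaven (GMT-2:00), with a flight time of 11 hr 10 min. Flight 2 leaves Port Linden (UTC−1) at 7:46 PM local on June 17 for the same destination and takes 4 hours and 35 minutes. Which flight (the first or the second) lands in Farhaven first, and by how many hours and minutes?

Flight 1 in UTC: 11:20 AM − 7:00 = 4:20 AM on Jun 17.
+11 hours and 10 minutes → arrive 3:30 PM UTC on Jun 17.
Flight 2 in UTC: 7:46 PM + 1:00 = 8:46 PM on Jun 17.
+4 hours and 35 minutes → arrive 1:21 AM UTC on Jun 18.
Flight 1 lands earlier by 9 hours 51 minutes.

the first, by 9 hours 51 minutes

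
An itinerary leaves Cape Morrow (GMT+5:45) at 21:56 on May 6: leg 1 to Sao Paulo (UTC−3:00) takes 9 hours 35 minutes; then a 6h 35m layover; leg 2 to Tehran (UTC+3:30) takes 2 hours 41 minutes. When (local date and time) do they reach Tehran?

14:32 on May 7

Convert departure to UTC: 21:56 − 5:45 = 16:11 UTC on May 6.
Add 9 hours and 35 minutes leg 1 → 01:46 UTC (May 7).
Add 6 hours and 35 minutes layover in Sao Paulo → 08:21 UTC.
Add 2 hours and 41 minutes leg 2 → 11:02 UTC.
Tehran is UTC+3:30, so local arrival = 11:02 + 3:30 = 14:32 on May 7.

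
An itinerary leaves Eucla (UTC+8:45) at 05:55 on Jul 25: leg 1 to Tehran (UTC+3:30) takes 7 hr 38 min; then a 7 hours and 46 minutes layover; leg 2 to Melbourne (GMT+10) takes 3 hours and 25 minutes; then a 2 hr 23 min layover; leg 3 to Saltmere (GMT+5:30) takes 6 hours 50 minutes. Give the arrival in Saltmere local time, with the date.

Convert departure to UTC: 05:55 − 8:45 = 21:10 UTC on Jul 24.
Add 7 hours and 38 minutes leg 1 → 04:48 UTC (Jul 25).
Add 7 hours and 46 minutes layover in Tehran → 12:34 UTC.
Add 3 hours 25 minutes leg 2 → 15:59 UTC.
Add 2 hours 23 minutes layover in Melbourne → 18:22 UTC.
Add 6 hours 50 minutes leg 3 → 01:12 UTC (Jul 26).
Saltmere is UTC+5:30, so local arrival = 01:12 + 5:30 = 06:42 on Jul 26.

06:42 on Jul 26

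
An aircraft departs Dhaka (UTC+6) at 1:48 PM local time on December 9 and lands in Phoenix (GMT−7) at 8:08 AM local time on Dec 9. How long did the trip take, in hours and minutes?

7 hours 20 minutes

Departure in UTC: 1:48 PM − 6:00 = 7:48 AM on Dec 9.
Arrival in UTC: 8:08 AM + 7:00 = 3:08 PM on Dec 9.
Elapsed = 3:08 PM − 7:48 AM = 7 hours 20 minutes.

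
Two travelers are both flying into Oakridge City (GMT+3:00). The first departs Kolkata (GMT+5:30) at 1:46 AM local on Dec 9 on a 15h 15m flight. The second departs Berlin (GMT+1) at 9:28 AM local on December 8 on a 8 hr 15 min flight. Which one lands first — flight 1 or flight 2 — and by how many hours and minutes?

Flight 1 in UTC: 1:46 AM − 5:30 = 8:16 PM on Dec 8.
+15 hours and 15 minutes → arrive 11:31 AM UTC on Dec 9.
Flight 2 in UTC: 9:28 AM − 1:00 = 8:28 AM on Dec 8.
+8 hours 15 minutes → arrive 4:43 PM UTC on Dec 8.
Flight 2 lands earlier by 18 hours 48 minutes.

the second, by 18 hours 48 minutes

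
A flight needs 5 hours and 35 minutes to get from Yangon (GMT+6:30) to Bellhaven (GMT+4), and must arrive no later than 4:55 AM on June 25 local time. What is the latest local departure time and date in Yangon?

Target arrival in UTC: 4:55 AM − 4:00 = 12:55 AM on Jun 25.
Subtract 5 hours 35 minutes → departure 7:20 PM UTC on Jun 24.
Yangon is UTC+6:30: 7:20 PM + 6:30 = 1:50 AM on Jun 25.

1:50 AM on Jun 25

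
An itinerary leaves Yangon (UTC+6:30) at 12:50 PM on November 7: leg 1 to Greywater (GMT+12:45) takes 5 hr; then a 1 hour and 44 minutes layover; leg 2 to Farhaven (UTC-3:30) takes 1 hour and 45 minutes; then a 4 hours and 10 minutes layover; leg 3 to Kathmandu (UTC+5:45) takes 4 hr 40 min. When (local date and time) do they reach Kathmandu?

5:24 AM on November 8

Convert departure to UTC: 12:50 PM − 6:30 = 6:20 AM UTC on Nov 7.
Add 5 hours leg 1 → 11:20 AM UTC.
Add 1 hour and 44 minutes layover in Greywater → 1:04 PM UTC.
Add 1 hour 45 minutes leg 2 → 2:49 PM UTC.
Add 4 hours and 10 minutes layover in Farhaven → 6:59 PM UTC.
Add 4 hours 40 minutes leg 3 → 11:39 PM UTC.
Kathmandu is UTC+5:45, so local arrival = 11:39 PM + 5:45 = 5:24 AM on Nov 8.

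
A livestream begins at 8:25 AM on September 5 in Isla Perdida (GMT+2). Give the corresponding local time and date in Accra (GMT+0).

In UTC: 8:25 AM − 2:00 = 6:25 AM on Sep 5.
Accra is UTC+0, so it is 6:25 AM on Sep 5.

6:25 AM on Sep 5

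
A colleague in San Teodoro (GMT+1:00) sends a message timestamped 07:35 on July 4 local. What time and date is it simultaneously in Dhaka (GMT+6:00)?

In UTC: 07:35 − 1:00 = 06:35 on Jul 4.
Dhaka is UTC+6:00: 06:35 + 6:00 = 12:35 on Jul 4.

12:35 on Jul 4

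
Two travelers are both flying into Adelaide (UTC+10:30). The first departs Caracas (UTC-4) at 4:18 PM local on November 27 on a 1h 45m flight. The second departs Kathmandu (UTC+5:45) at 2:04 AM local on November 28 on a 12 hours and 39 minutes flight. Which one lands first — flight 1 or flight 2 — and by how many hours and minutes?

the first, by 10 hours 55 minutes

Flight 1 in UTC: 4:18 PM + 4:00 = 8:18 PM on Nov 27.
+1 hour and 45 minutes → arrive 10:03 PM UTC on Nov 27.
Flight 2 in UTC: 2:04 AM − 5:45 = 8:19 PM on Nov 27.
+12 hours 39 minutes → arrive 8:58 AM UTC on Nov 28.
Flight 1 lands earlier by 10 hours 55 minutes.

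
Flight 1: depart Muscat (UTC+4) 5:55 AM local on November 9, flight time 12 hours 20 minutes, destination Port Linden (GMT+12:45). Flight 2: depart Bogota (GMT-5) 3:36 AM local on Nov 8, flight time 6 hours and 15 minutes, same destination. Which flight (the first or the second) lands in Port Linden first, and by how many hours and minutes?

Flight 1 in UTC: 5:55 AM − 4:00 = 1:55 AM on Nov 9.
+12 hours 20 minutes → arrive 2:15 PM UTC on Nov 9.
Flight 2 in UTC: 3:36 AM + 5:00 = 8:36 AM on Nov 8.
+6 hours and 15 minutes → arrive 2:51 PM UTC on Nov 8.
Flight 2 lands earlier by 23 hours 24 minutes.

the second, by 23 hours 24 minutes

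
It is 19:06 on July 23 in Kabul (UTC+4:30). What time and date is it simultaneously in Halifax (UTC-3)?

In UTC: 19:06 − 4:30 = 14:36 on Jul 23.
Halifax is UTC−3:00: 14:36 − 3:00 = 11:36 on Jul 23.

11:36 on July 23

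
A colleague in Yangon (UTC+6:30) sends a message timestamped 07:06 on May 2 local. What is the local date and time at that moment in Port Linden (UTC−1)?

23:36 on May 1

In UTC: 07:06 − 6:30 = 00:36 on May 2.
Port Linden is UTC−1:00: 00:36 − 1:00 = 23:36 on May 1.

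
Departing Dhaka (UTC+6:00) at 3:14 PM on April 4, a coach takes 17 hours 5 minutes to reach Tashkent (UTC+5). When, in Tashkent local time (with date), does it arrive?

Tashkent is 1:00 behind Dhaka.
After 17 hours 5 minutes it is 8:19 AM (Apr 5) in Dhaka.
Shift by the zone difference: 8:19 AM − 1:00 = 7:19 AM on Apr 5 in Tashkent.

7:19 AM on April 5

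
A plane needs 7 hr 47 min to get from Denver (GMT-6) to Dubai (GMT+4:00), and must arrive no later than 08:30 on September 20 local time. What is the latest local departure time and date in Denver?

14:43 on Sep 19

Target arrival in UTC: 08:30 − 4:00 = 04:30 on Sep 20.
Subtract 7 hours 47 minutes → departure 20:43 UTC on Sep 19.
Denver is UTC−6:00: 20:43 − 6:00 = 14:43 on Sep 19.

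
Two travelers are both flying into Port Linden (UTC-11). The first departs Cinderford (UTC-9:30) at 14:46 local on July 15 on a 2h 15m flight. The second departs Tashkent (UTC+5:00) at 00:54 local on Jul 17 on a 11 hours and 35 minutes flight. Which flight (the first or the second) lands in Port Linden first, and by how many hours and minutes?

the first, by 28 hours 58 minutes

Flight 1 in UTC: 14:46 + 9:30 = 00:16 on Jul 16.
+2 hours 15 minutes → arrive 02:31 UTC on Jul 16.
Flight 2 in UTC: 00:54 − 5:00 = 19:54 on Jul 16.
+11 hours and 35 minutes → arrive 07:29 UTC on Jul 17.
Flight 1 lands earlier by 28 hours 58 minutes.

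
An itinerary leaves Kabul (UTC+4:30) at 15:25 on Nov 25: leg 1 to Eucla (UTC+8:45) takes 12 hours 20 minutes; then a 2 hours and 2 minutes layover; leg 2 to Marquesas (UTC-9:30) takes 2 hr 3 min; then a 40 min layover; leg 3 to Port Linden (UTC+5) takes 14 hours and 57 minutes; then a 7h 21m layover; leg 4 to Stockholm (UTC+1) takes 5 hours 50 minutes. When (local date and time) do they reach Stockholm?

09:08 on November 27

Convert departure to UTC: 15:25 − 4:30 = 10:55 UTC on Nov 25.
Add 12 hours and 20 minutes leg 1 → 23:15 UTC.
Add 2 hours and 2 minutes layover in Eucla → 01:17 UTC (Nov 26).
Add 2 hours 3 minutes leg 2 → 03:20 UTC.
Add 40 minutes layover in Marquesas → 04:00 UTC.
Add 14 hours 57 minutes leg 3 → 18:57 UTC.
Add 7 hours 21 minutes layover in Port Linden → 02:18 UTC (Nov 27).
Add 5 hours and 50 minutes leg 4 → 08:08 UTC.
Stockholm is UTC+1:00, so local arrival = 08:08 + 1:00 = 09:08 on Nov 27.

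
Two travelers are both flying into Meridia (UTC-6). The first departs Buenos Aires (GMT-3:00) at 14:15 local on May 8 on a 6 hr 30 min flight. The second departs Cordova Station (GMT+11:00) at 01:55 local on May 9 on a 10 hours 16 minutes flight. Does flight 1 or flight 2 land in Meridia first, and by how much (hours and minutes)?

Flight 1 in UTC: 14:15 + 3:00 = 17:15 on May 8.
+6 hours 30 minutes → arrive 23:45 UTC on May 8.
Flight 2 in UTC: 01:55 − 11:00 = 14:55 on May 8.
+10 hours and 16 minutes → arrive 01:11 UTC on May 9.
Flight 1 lands earlier by 1 hour 26 minutes.

the first, by 1 hour 26 minutes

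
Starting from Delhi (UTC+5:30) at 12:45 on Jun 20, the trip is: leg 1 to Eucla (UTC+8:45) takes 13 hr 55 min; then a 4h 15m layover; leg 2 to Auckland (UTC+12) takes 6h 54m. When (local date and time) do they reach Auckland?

20:19 on June 21

Convert departure to UTC: 12:45 − 5:30 = 07:15 UTC on Jun 20.
Add 13 hours 55 minutes leg 1 → 21:10 UTC.
Add 4 hours 15 minutes layover in Eucla → 01:25 UTC (Jun 21).
Add 6 hours 54 minutes leg 2 → 08:19 UTC.
Auckland is UTC+12:00, so local arrival = 08:19 + 12:00 = 20:19 on Jun 21.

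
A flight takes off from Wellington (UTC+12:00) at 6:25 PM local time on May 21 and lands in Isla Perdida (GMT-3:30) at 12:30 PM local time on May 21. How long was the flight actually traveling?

Isla Perdida is 15:30 behind Wellington.
Clock-face elapsed time (ignoring zones) is −5 hours 55 minutes.
Actual elapsed = −5 hours 55 minutes + 15:30 = 9 hours 35 minutes.

9 hours 35 minutes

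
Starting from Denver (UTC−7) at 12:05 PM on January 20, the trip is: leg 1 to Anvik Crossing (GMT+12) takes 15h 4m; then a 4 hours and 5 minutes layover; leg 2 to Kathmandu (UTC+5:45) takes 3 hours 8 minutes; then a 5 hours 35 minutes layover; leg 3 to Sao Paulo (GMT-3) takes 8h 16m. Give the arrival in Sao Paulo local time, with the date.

Convert departure to UTC: 12:05 PM + 7:00 = 7:05 PM UTC on Jan 20.
Add 15 hours and 4 minutes leg 1 → 10:09 AM UTC (Jan 21).
Add 4 hours 5 minutes layover in Anvik Crossing → 2:14 PM UTC.
Add 3 hours and 8 minutes leg 2 → 5:22 PM UTC.
Add 5 hours and 35 minutes layover in Kathmandu → 10:57 PM UTC.
Add 8 hours and 16 minutes leg 3 → 7:13 AM UTC (Jan 22).
Sao Paulo is UTC−3:00, so local arrival = 7:13 AM − 3:00 = 4:13 AM on Jan 22.

4:13 AM on January 22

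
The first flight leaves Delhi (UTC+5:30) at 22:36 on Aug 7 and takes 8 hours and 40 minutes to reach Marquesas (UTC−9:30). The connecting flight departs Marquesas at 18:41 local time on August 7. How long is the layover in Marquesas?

Convert departure to UTC: 22:36 − 5:30 = 17:06 UTC on Aug 7.
Add 8 hours 40 minutes flight time → 01:46 UTC (Aug 8).
Marquesas is UTC−9:30, so local arrival = 01:46 − 9:30 = 16:16 on Aug 7.
Layover = 18:41 − 16:16 = 2 hours 25 minutes.

2 hours 25 minutes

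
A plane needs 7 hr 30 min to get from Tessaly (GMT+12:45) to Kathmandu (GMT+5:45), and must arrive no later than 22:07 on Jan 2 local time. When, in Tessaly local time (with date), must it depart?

21:37 on January 2

Target arrival in UTC: 22:07 − 5:45 = 16:22 on Jan 2.
Subtract 7 hours and 30 minutes → departure 08:52 UTC on Jan 2.
Tessaly is UTC+12:45: 08:52 + 12:45 = 21:37 on Jan 2.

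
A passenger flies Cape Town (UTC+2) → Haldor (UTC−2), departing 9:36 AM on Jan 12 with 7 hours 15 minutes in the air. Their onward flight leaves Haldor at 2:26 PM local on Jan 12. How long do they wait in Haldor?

1 hour 35 minutes

Convert departure to UTC: 9:36 AM − 2:00 = 7:36 AM UTC on Jan 12.
Add 7 hours 15 minutes flight time → 2:51 PM UTC.
Haldor is UTC−2:00, so local arrival = 2:51 PM − 2:00 = 12:51 PM on Jan 12.
Layover = 2:26 PM − 12:51 PM = 1 hour 35 minutes.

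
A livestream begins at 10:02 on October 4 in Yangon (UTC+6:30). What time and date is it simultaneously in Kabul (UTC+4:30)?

08:02 on Oct 4

In UTC: 10:02 − 6:30 = 03:32 on Oct 4.
Kabul is UTC+4:30: 03:32 + 4:30 = 08:02 on Oct 4.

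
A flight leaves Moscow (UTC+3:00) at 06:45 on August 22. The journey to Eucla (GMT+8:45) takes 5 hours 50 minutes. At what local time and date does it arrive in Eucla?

18:20 on August 22

Convert departure to UTC: 06:45 − 3:00 = 03:45 UTC on Aug 22.
Add 5 hours and 50 minutes travel time → 09:35 UTC.
Eucla is UTC+8:45, so local arrival = 09:35 + 8:45 = 18:20 on Aug 22.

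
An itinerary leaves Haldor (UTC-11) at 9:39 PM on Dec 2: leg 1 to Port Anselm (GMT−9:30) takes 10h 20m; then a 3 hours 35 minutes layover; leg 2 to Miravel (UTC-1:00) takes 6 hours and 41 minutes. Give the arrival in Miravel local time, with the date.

Convert departure to UTC: 9:39 PM + 11:00 = 8:39 AM UTC on Dec 3.
Add 10 hours and 20 minutes leg 1 → 6:59 PM UTC.
Add 3 hours and 35 minutes layover in Port Anselm → 10:34 PM UTC.
Add 6 hours 41 minutes leg 2 → 5:15 AM UTC (Dec 4).
Miravel is UTC−1:00, so local arrival = 5:15 AM − 1:00 = 4:15 AM on Dec 4.

4:15 AM on December 4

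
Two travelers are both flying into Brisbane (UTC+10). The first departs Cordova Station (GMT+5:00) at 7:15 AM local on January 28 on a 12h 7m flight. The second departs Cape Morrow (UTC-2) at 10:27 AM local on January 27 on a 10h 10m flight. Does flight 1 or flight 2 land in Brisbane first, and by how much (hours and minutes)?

the second, by 15 hours 45 minutes

Flight 1 in UTC: 7:15 AM − 5:00 = 2:15 AM on Jan 28.
+12 hours and 7 minutes → arrive 2:22 PM UTC on Jan 28.
Flight 2 in UTC: 10:27 AM + 2:00 = 12:27 PM on Jan 27.
+10 hours 10 minutes → arrive 10:37 PM UTC on Jan 27.
Flight 2 lands earlier by 15 hours 45 minutes.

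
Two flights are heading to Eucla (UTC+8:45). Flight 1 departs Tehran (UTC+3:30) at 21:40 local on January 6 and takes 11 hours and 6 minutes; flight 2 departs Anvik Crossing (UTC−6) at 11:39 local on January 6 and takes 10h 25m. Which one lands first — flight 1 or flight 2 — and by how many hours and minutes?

the second, by 1 hour 12 minutes

Flight 1 in UTC: 21:40 − 3:30 = 18:10 on Jan 6.
+11 hours and 6 minutes → arrive 05:16 UTC on Jan 7.
Flight 2 in UTC: 11:39 + 6:00 = 17:39 on Jan 6.
+10 hours 25 minutes → arrive 04:04 UTC on Jan 7.
Flight 2 lands earlier by 1 hour 12 minutes.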